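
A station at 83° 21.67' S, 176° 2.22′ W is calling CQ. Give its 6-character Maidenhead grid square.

AA16xp

Offset from 180°W / 90°S: lon 3.9630°, lat 6.6388°.
Field (20°×10°, letters A–R): 3.9630/20 → 0 → A, 6.6388/10 → 0 → A; chars AA.
Square (2°×1°, digits 0–9): 3.9630/2 → 1, 6.6388/1 → 6; chars 16.
Subsquare (5′×2.5′, letters a–x): 1.9630/0.0833333 → 23 → x, 0.6388/0.0416667 → 15 → p; chars xp.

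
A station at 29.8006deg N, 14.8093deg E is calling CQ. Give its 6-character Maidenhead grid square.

Shift to the Maidenhead origin (180°W, 90°S): lon 194.8093, lat 119.8006.
Field: 194.8093/20 → 9 → J, 119.8006/10 → 11 → L; chars JL.
Square: 14.8093/2 → 7, 9.8006/1 → 9; chars 79.
Subsquare: 0.8093/0.0833333 → 9 → j, 0.8006/0.0416667 → 19 → t; chars jt.

JL79jt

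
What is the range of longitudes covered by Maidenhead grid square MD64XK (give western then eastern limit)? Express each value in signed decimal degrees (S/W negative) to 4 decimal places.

73.9167, 74.0000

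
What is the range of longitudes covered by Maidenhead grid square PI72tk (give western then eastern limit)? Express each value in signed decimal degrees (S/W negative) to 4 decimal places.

Field P=15, I=8: +15·20° lon, +8·10° lat → SW at lon 120°, lat -10°.
Square 7, 2: +7·2° lon, +2·1° lat → SW at lon 134°, lat -8°.
Subsquare t=19, k=10: +19·0.0833333° lon, +10·0.0416667° lat → SW at lon 135.583°, lat -7.58333°.
Cell spans 0.0833333° lon × 0.0416667° lat.
west 135.5833, east 135.6667.

135.5833, 135.6667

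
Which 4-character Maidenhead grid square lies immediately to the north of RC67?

RC68

Latitude square 7; +1 → 8.
The longitude characters are unchanged.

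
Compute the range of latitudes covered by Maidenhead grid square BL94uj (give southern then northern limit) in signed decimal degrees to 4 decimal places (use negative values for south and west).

24.3750, 24.4167

Field B=1, L=11: +1·20° lon, +11·10° lat → SW at lon -160°, lat 20°.
Square 9, 4: +9·2° lon, +4·1° lat → SW at lon -142°, lat 24°.
Subsquare u=20, j=9: +20·0.0833333° lon, +9·0.0416667° lat → SW at lon -140.333°, lat 24.375°.
Cell spans 0.0833333° lon × 0.0416667° lat.
south 24.3750, north 24.4167.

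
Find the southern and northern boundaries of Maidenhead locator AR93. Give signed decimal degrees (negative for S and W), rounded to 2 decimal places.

Field A=0, R=17: +0·20° lon, +17·10° lat → SW at lon -180°, lat 80°.
Square 9, 3: +9·2° lon, +3·1° lat → SW at lon -162°, lat 83°.
Cell spans 2° lon × 1° lat.
south 83.00, north 84.00.

83.00, 84.00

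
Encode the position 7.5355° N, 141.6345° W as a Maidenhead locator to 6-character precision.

BJ97em

Add 180° to longitude and 90° to latitude: 38.3655, 97.5355.
Field (20°×10°, letters A–R): 38.3655/20 → 1 → B, 97.5355/10 → 9 → J; chars BJ.
Square (2°×1°, digits 0–9): 18.3655/2 → 9, 7.5355/1 → 7; chars 97.
Subsquare (5′×2.5′, letters a–x): 0.3655/0.0833333 → 4 → e, 0.5355/0.0416667 → 12 → m; chars em.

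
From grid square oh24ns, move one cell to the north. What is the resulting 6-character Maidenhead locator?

Latitude subsquare s = 18; +1 → 19 = t.
The longitude characters are unchanged.

OH24nt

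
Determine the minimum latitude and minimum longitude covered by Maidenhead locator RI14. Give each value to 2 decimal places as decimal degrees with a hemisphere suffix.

6.00° S, 162.00° E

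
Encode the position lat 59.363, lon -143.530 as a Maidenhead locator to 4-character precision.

BO89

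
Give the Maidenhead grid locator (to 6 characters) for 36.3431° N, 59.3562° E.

LM96qi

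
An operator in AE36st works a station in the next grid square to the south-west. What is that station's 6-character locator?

AE36rs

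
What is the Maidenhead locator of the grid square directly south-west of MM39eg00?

Longitude extended square 0; −1 → -1, wraps to 9, carry into subsquare.
Longitude subsquare e = 4; −1 → 3 = d.
Latitude extended square 0; −1 → -1, wraps to 9, carry into subsquare.
Latitude subsquare g = 6; −1 → 5 = f.

MM39df99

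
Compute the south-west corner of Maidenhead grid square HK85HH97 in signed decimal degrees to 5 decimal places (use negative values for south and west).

Field H=7, K=10: +7·20° lon, +10·10° lat → SW at lon -40°, lat 10°.
Square 8, 5: +8·2° lon, +5·1° lat → SW at lon -24°, lat 15°.
Subsquare h=7, h=7: +7·0.0833333° lon, +7·0.0416667° lat → SW at lon -23.4167°, lat 15.2917°.
Extended square 9, 7: +9·0.00833333° lon, +7·0.00416667° lat → SW at lon -23.3417°, lat 15.3208°.
latitude 15.32083, longitude -23.34167.

15.32083, -23.34167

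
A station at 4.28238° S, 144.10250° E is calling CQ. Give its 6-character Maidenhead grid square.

QI25br

Offset from 180°W / 90°S: lon 324.1025°, lat 85.7176°.
Field: lon ⌊324.1025/20⌋ = 16 → Q; lat ⌊85.7176/10⌋ = 8 → I.
Square: lon ⌊4.1025/2⌋ = 2; lat ⌊5.7176/1⌋ = 5.
Subsquare: lon ⌊0.1025/0.0833333⌋ = 1 → b; lat ⌊0.7176/0.0416667⌋ = 17 → r.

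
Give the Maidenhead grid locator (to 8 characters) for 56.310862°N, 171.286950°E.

Add 180° to longitude and 90° to latitude: 351.28695, 146.31086.
Field: 351.28695/20 → 17 → R, 146.31086/10 → 14 → O; chars RO.
Square: 11.28695/2 → 5, 6.31086/1 → 6; chars 56.
Subsquare: 1.28695/0.0833333 → 15 → p, 0.31086/0.0416667 → 7 → h; chars ph.
Extended square: 0.03695/0.00833333 → 4, 0.01920/0.00416667 → 4; chars 44.

RO56ph44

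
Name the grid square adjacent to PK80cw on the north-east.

PK80dx

Longitude subsquare c = 2; +1 → 3 = d.
Latitude subsquare w = 22; +1 → 23 = x.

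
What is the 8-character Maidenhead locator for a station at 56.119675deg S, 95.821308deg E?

ND73vv81

Shift to the Maidenhead origin (180°W, 90°S): lon 275.82131, lat 33.88032.
Field: lon ⌊275.82131/20⌋ = 13 → N; lat ⌊33.88032/10⌋ = 3 → D.
Square: lon ⌊15.82131/2⌋ = 7; lat ⌊3.88032/1⌋ = 3.
Subsquare: lon ⌊1.82131/0.0833333⌋ = 21 → v; lat ⌊0.88032/0.0416667⌋ = 21 → v.
Extended square: lon ⌊0.07131/0.00833333⌋ = 8; lat ⌊0.00532/0.00416667⌋ = 1.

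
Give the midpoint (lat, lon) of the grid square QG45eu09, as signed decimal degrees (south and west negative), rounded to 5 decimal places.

Field Q=16, G=6: +16·20° lon, +6·10° lat → SW at lon 140°, lat -30°.
Square 4, 5: +4·2° lon, +5·1° lat → SW at lon 148°, lat -25°.
Subsquare e=4, u=20: +4·0.0833333° lon, +20·0.0416667° lat → SW at lon 148.333°, lat -24.1667°.
Extended square 0, 9: +0·0.00833333° lon, +9·0.00416667° lat → SW at lon 148.333°, lat -24.1292°.
Cell spans 0.00833333° lon × 0.00416667° lat. Centre is SW corner plus half of each.
latitude -24.12708, longitude 148.33750.

-24.12708, 148.33750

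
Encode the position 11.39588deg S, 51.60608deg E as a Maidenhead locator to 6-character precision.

LH58to

Shift to the Maidenhead origin (180°W, 90°S): lon 231.6061, lat 78.6041.
Field: lon ⌊231.6061/20⌋ = 11 → L; lat ⌊78.6041/10⌋ = 7 → H.
Square: lon ⌊11.6061/2⌋ = 5; lat ⌊8.6041/1⌋ = 8.
Subsquare: lon ⌊1.6061/0.0833333⌋ = 19 → t; lat ⌊0.6041/0.0416667⌋ = 14 → o.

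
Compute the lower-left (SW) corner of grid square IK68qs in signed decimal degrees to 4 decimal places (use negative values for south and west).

Field I=8, K=10: +8·20° lon, +10·10° lat → SW at lon -20°, lat 10°.
Square 6, 8: +6·2° lon, +8·1° lat → SW at lon -8°, lat 18°.
Subsquare q=16, s=18: +16·0.0833333° lon, +18·0.0416667° lat → SW at lon -6.66667°, lat 18.75°.
latitude 18.7500, longitude -6.6667.

18.7500, -6.6667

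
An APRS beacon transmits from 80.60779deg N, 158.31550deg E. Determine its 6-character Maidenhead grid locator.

Offset from 180°W / 90°S: lon 338.3155°, lat 170.6078°.
Field: 338.3155/20 → 16 → Q, 170.6078/10 → 17 → R; chars QR.
Square: 18.3155/2 → 9, 0.6078/1 → 0; chars 90.
Subsquare: 0.3155/0.0833333 → 3 → d, 0.6078/0.0416667 → 14 → o; chars do.

QR90do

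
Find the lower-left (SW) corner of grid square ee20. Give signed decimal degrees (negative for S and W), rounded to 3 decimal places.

-50.000, -96.000

Field E=4, E=4: +4·20° lon, +4·10° lat → SW at lon -100°, lat -50°.
Square 2, 0: +2·2° lon, +0·1° lat → SW at lon -96°, lat -50°.
latitude -50.000, longitude -96.000.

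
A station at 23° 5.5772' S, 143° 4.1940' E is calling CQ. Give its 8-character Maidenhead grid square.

QG16mv87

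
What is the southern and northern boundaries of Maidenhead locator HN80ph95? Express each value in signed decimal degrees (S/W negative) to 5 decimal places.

Field H=7, N=13: +7·20° lon, +13·10° lat → SW at lon -40°, lat 40°.
Square 8, 0: +8·2° lon, +0·1° lat → SW at lon -24°, lat 40°.
Subsquare p=15, h=7: +15·0.0833333° lon, +7·0.0416667° lat → SW at lon -22.75°, lat 40.2917°.
Extended square 9, 5: +9·0.00833333° lon, +5·0.00416667° lat → SW at lon -22.675°, lat 40.3125°.
Cell spans 0.00833333° lon × 0.00416667° lat.
south 40.31250, north 40.31667.

40.31250, 40.31667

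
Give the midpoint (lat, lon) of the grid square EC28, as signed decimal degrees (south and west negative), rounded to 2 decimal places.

-61.50, -95.00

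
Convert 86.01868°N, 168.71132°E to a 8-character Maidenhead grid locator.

RR46ia54

Shift to the Maidenhead origin (180°W, 90°S): lon 348.71132, lat 176.01868.
Field (20°×10°, letters A–R): lon ⌊348.71132/20⌋ = 17 → R; lat ⌊176.01868/10⌋ = 17 → R.
Square (2°×1°, digits 0–9): lon ⌊8.71132/2⌋ = 4; lat ⌊6.01868/1⌋ = 6.
Subsquare (5′×2.5′, letters a–x): lon ⌊0.71132/0.0833333⌋ = 8 → i; lat ⌊0.01868/0.0416667⌋ = 0 → a.
Extended square (30″×15″, digits 0–9): lon ⌊0.04465/0.00833333⌋ = 5; lat ⌊0.01868/0.00416667⌋ = 4.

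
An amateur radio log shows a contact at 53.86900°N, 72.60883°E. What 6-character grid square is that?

MO63hu

Add 180° to longitude and 90° to latitude: 252.6088, 143.8690.
Field (20°×10°, letters A–R): 252.6088/20 → 12 → M, 143.8690/10 → 14 → O; chars MO.
Square (2°×1°, digits 0–9): 12.6088/2 → 6, 3.8690/1 → 3; chars 63.
Subsquare (5′×2.5′, letters a–x): 0.6088/0.0833333 → 7 → h, 0.8690/0.0416667 → 20 → u; chars hu.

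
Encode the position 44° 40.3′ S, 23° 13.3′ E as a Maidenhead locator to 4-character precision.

KE15

Offset from 180°W / 90°S: lon 203.22°, lat 45.33°.
Field: 203.22/20 → 10 → K, 45.33/10 → 4 → E; chars KE.
Square: 3.22/2 → 1, 5.33/1 → 5; chars 15.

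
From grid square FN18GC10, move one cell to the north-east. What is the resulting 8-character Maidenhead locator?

Longitude extended square 1; +1 → 2.
Latitude extended square 0; +1 → 1.

FN18gc21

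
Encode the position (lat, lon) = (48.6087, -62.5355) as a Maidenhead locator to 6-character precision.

Add 180° to longitude and 90° to latitude: 117.4645, 138.6087.
Field (20°×10°, letters A–R): 117.4645/20 → 5 → F, 138.6087/10 → 13 → N; chars FN.
Square (2°×1°, digits 0–9): 17.4645/2 → 8, 8.6087/1 → 8; chars 88.
Subsquare (5′×2.5′, letters a–x): 1.4645/0.0833333 → 17 → r, 0.6087/0.0416667 → 14 → o; chars ro.

FN88ro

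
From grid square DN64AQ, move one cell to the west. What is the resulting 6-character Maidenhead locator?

DN54xq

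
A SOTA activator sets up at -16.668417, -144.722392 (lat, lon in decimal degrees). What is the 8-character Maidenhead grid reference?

Shift to the Maidenhead origin (180°W, 90°S): lon 35.27761, lat 73.33158.
Field: lon ⌊35.27761/20⌋ = 1 → B; lat ⌊73.33158/10⌋ = 7 → H.
Square: lon ⌊15.27761/2⌋ = 7; lat ⌊3.33158/1⌋ = 3.
Subsquare: lon ⌊1.27761/0.0833333⌋ = 15 → p; lat ⌊0.33158/0.0416667⌋ = 7 → h.
Extended square: lon ⌊0.02761/0.00833333⌋ = 3; lat ⌊0.03992/0.00416667⌋ = 9.

BH73ph39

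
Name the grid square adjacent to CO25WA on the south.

CO24wx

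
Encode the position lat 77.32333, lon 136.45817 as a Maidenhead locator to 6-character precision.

Offset from 180°W / 90°S: lon 316.4582°, lat 167.3233°.
Field: lon ⌊316.4582/20⌋ = 15 → P; lat ⌊167.3233/10⌋ = 16 → Q.
Square: lon ⌊16.4582/2⌋ = 8; lat ⌊7.3233/1⌋ = 7.
Subsquare: lon ⌊0.4582/0.0833333⌋ = 5 → f; lat ⌊0.3233/0.0416667⌋ = 7 → h.

PQ87fh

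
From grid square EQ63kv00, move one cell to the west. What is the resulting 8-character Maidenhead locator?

EQ63jv90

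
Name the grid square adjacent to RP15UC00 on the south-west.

RP15tb99

Longitude extended square 0; −1 → -1, wraps to 9, carry into subsquare.
Longitude subsquare u = 20; −1 → 19 = t.
Latitude extended square 0; −1 → -1, wraps to 9, carry into subsquare.
Latitude subsquare c = 2; −1 → 1 = b.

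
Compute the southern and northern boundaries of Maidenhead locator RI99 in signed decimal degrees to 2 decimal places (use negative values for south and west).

-1.00, 0.00

Field R=17, I=8: +17·20° lon, +8·10° lat → SW at lon 160°, lat -10°.
Square 9, 9: +9·2° lon, +9·1° lat → SW at lon 178°, lat -1°.
Cell spans 2° lon × 1° lat.
south -1.00, north 0.00.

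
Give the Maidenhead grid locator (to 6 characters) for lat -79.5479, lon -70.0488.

FB40xk

Offset from 180°W / 90°S: lon 109.9512°, lat 10.4521°.
Field (20°×10°, letters A–R): lon ⌊109.9512/20⌋ = 5 → F; lat ⌊10.4521/10⌋ = 1 → B.
Square (2°×1°, digits 0–9): lon ⌊9.9512/2⌋ = 4; lat ⌊0.4521/1⌋ = 0.
Subsquare (5′×2.5′, letters a–x): lon ⌊1.9512/0.0833333⌋ = 23 → x; lat ⌊0.4521/0.0416667⌋ = 10 → k.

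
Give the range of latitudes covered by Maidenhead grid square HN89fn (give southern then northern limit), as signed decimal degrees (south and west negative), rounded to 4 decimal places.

Field H=7, N=13: +7·20° lon, +13·10° lat → SW at lon -40°, lat 40°.
Square 8, 9: +8·2° lon, +9·1° lat → SW at lon -24°, lat 49°.
Subsquare f=5, n=13: +5·0.0833333° lon, +13·0.0416667° lat → SW at lon -23.5833°, lat 49.5417°.
Cell spans 0.0833333° lon × 0.0416667° lat.
south 49.5417, north 49.5833.

49.5417, 49.5833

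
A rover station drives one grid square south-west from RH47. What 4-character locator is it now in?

RH36

Longitude square 4; −1 → 3.
Latitude square 7; −1 → 6.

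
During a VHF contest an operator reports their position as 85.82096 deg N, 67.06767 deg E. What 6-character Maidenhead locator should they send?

Shift to the Maidenhead origin (180°W, 90°S): lon 247.0677, lat 175.8210.
Field: 247.0677/20 → 12 → M, 175.8210/10 → 17 → R; chars MR.
Square: 7.0677/2 → 3, 5.8210/1 → 5; chars 35.
Subsquare: 1.0677/0.0833333 → 12 → m, 0.8210/0.0416667 → 19 → t; chars mt.

MR35mt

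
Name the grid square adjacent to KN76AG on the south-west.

Longitude subsquare a = 0; −1 → -1, wraps to 23 = x, carry into square.
Longitude square 7; −1 → 6.
Latitude subsquare g = 6; −1 → 5 = f.

KN66xf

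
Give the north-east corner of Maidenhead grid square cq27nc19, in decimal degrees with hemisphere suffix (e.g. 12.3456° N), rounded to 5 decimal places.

77.12500° N, 134.90000° W

Field C=2, Q=16: +2·20° lon, +16·10° lat → SW at lon -140°, lat 70°.
Square 2, 7: +2·2° lon, +7·1° lat → SW at lon -136°, lat 77°.
Subsquare n=13, c=2: +13·0.0833333° lon, +2·0.0416667° lat → SW at lon -134.917°, lat 77.0833°.
Extended square 1, 9: +1·0.00833333° lon, +9·0.00416667° lat → SW at lon -134.908°, lat 77.1208°.
Cell spans 0.00833333° lon × 0.00416667° lat. NE corner is SW corner plus one full cell.
latitude 77.12500° N, longitude 134.90000° W.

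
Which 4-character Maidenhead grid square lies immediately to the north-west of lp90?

LP81

Longitude square 9; −1 → 8.
Latitude square 0; +1 → 1.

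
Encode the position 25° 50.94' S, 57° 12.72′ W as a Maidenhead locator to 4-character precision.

Offset from 180°W / 90°S: lon 122.79°, lat 64.15°.
Field: 122.79/20 → 6 → G, 64.15/10 → 6 → G; chars GG.
Square: 2.79/2 → 1, 4.15/1 → 4; chars 14.

GG14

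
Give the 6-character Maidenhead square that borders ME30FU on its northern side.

ME30fv

Latitude subsquare u = 20; +1 → 21 = v.
The longitude characters are unchanged.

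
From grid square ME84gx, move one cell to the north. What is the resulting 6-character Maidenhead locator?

ME85ga

Latitude subsquare x = 23; +1 → 24, wraps to 0 = a, carry into square.
Latitude square 4; +1 → 5.
The longitude characters are unchanged.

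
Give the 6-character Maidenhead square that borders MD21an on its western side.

MD11xn

Longitude subsquare a = 0; −1 → -1, wraps to 23 = x, carry into square.
Longitude square 2; −1 → 1.
The latitude characters are unchanged.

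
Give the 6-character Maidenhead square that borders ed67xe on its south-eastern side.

Longitude subsquare x = 23; +1 → 24, wraps to 0 = a, carry into square.
Longitude square 6; +1 → 7.
Latitude subsquare e = 4; −1 → 3 = d.

ED77ad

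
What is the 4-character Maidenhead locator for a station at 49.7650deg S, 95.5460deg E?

Add 180° to longitude and 90° to latitude: 275.55, 40.23.
Field: lon ⌊275.55/20⌋ = 13 → N; lat ⌊40.23/10⌋ = 4 → E.
Square: lon ⌊15.55/2⌋ = 7; lat ⌊0.23/1⌋ = 0.

NE70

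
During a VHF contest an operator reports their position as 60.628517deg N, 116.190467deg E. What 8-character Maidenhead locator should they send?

OP80cp20

Offset from 180°W / 90°S: lon 296.19047°, lat 150.62852°.
Field: lon ⌊296.19047/20⌋ = 14 → O; lat ⌊150.62852/10⌋ = 15 → P.
Square: lon ⌊16.19047/2⌋ = 8; lat ⌊0.62852/1⌋ = 0.
Subsquare: lon ⌊0.19047/0.0833333⌋ = 2 → c; lat ⌊0.62852/0.0416667⌋ = 15 → p.
Extended square: lon ⌊0.02380/0.00833333⌋ = 2; lat ⌊0.00352/0.00416667⌋ = 0.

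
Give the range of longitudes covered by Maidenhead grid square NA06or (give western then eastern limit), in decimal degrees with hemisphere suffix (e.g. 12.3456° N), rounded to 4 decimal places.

81.1667° E, 81.2500° E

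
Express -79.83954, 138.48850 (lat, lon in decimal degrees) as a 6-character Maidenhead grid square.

Shift to the Maidenhead origin (180°W, 90°S): lon 318.4885, lat 10.1605.
Field: 318.4885/20 → 15 → P, 10.1605/10 → 1 → B; chars PB.
Square: 18.4885/2 → 9, 0.1605/1 → 0; chars 90.
Subsquare: 0.4885/0.0833333 → 5 → f, 0.1605/0.0416667 → 3 → d; chars fd.

PB90fd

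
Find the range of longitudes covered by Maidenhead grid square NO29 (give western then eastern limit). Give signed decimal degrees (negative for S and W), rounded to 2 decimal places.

84.00, 86.00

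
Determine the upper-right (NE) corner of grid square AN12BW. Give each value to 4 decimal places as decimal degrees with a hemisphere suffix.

42.9583° N, 177.8333° W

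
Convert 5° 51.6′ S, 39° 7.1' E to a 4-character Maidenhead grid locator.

KI94

Shift to the Maidenhead origin (180°W, 90°S): lon 219.12, lat 84.14.
Field (20°×10°, letters A–R): 219.12/20 → 10 → K, 84.14/10 → 8 → I; chars KI.
Square (2°×1°, digits 0–9): 19.12/2 → 9, 4.14/1 → 4; chars 94.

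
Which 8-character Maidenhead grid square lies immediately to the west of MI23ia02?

MI23ha92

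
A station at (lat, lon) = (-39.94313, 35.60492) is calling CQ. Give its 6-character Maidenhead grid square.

KF70tb

Offset from 180°W / 90°S: lon 215.6049°, lat 50.0569°.
Field (20°×10°, letters A–R): 215.6049/20 → 10 → K, 50.0569/10 → 5 → F; chars KF.
Square (2°×1°, digits 0–9): 15.6049/2 → 7, 0.0569/1 → 0; chars 70.
Subsquare (5′×2.5′, letters a–x): 1.6049/0.0833333 → 19 → t, 0.0569/0.0416667 → 1 → b; chars tb.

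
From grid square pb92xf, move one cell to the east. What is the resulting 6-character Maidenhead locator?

QB02af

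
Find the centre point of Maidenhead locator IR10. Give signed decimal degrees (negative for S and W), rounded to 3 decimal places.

80.500, -17.000

Field I=8, R=17: +8·20° lon, +17·10° lat → SW at lon -20°, lat 80°.
Square 1, 0: +1·2° lon, +0·1° lat → SW at lon -18°, lat 80°.
Cell spans 2° lon × 1° lat. Centre is SW corner plus half of each.
latitude 80.500, longitude -17.000.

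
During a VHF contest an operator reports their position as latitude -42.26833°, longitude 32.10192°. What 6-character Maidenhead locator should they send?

KE67br

Add 180° to longitude and 90° to latitude: 212.1019, 47.7317.
Field (20°×10°, letters A–R): lon ⌊212.1019/20⌋ = 10 → K; lat ⌊47.7317/10⌋ = 4 → E.
Square (2°×1°, digits 0–9): lon ⌊12.1019/2⌋ = 6; lat ⌊7.7317/1⌋ = 7.
Subsquare (5′×2.5′, letters a–x): lon ⌊0.1019/0.0833333⌋ = 1 → b; lat ⌊0.7317/0.0416667⌋ = 17 → r.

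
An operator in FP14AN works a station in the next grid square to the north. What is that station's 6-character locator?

Latitude subsquare n = 13; +1 → 14 = o.
The longitude characters are unchanged.

FP14ao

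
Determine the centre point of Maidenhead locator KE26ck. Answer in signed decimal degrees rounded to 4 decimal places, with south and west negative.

-43.5625, 24.2083

Field K=10, E=4: +10·20° lon, +4·10° lat → SW at lon 20°, lat -50°.
Square 2, 6: +2·2° lon, +6·1° lat → SW at lon 24°, lat -44°.
Subsquare c=2, k=10: +2·0.0833333° lon, +10·0.0416667° lat → SW at lon 24.1667°, lat -43.5833°.
Cell spans 0.0833333° lon × 0.0416667° lat. Centre is SW corner plus half of each.
latitude -43.5625, longitude 24.2083.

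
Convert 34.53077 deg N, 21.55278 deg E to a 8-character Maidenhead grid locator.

KM04sm67

Add 180° to longitude and 90° to latitude: 201.55278, 124.53077.
Field: 201.55278/20 → 10 → K, 124.53077/10 → 12 → M; chars KM.
Square: 1.55278/2 → 0, 4.53077/1 → 4; chars 04.
Subsquare: 1.55278/0.0833333 → 18 → s, 0.53077/0.0416667 → 12 → m; chars sm.
Extended square: 0.05278/0.00833333 → 6, 0.03077/0.00416667 → 7; chars 67.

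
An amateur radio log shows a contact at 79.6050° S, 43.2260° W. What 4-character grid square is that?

Add 180° to longitude and 90° to latitude: 136.77, 10.39.
Field: 136.77/20 → 6 → G, 10.39/10 → 1 → B; chars GB.
Square: 16.77/2 → 8, 0.39/1 → 0; chars 80.

GB80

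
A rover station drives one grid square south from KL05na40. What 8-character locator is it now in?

KL04nx49

Latitude extended square 0; −1 → -1, wraps to 9, carry into subsquare.
Latitude subsquare a = 0; −1 → -1, wraps to 23 = x, carry into square.
Latitude square 5; −1 → 4.
The longitude characters are unchanged.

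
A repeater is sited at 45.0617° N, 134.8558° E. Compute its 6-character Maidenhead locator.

PN75kb

Add 180° to longitude and 90° to latitude: 314.8558, 135.0617.
Field: 314.8558/20 → 15 → P, 135.0617/10 → 13 → N; chars PN.
Square: 14.8558/2 → 7, 5.0617/1 → 5; chars 75.
Subsquare: 0.8558/0.0833333 → 10 → k, 0.0617/0.0416667 → 1 → b; chars kb.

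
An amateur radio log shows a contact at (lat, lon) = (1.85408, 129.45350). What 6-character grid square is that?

Add 180° to longitude and 90° to latitude: 309.4535, 91.8541.
Field: lon ⌊309.4535/20⌋ = 15 → P; lat ⌊91.8541/10⌋ = 9 → J.
Square: lon ⌊9.4535/2⌋ = 4; lat ⌊1.8541/1⌋ = 1.
Subsquare: lon ⌊1.4535/0.0833333⌋ = 17 → r; lat ⌊0.8541/0.0416667⌋ = 20 → u.

PJ41ru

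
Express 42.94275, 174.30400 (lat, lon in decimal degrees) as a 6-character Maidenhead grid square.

RN72dw

Shift to the Maidenhead origin (180°W, 90°S): lon 354.3040, lat 132.9427.
Field: 354.3040/20 → 17 → R, 132.9427/10 → 13 → N; chars RN.
Square: 14.3040/2 → 7, 2.9427/1 → 2; chars 72.
Subsquare: 0.3040/0.0833333 → 3 → d, 0.9427/0.0416667 → 22 → w; chars dw.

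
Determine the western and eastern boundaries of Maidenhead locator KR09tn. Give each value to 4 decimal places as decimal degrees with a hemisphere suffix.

21.5833° E, 21.6667° E

Field K=10, R=17: +10·20° lon, +17·10° lat → SW at lon 20°, lat 80°.
Square 0, 9: +0·2° lon, +9·1° lat → SW at lon 20°, lat 89°.
Subsquare t=19, n=13: +19·0.0833333° lon, +13·0.0416667° lat → SW at lon 21.5833°, lat 89.5417°.
Cell spans 0.0833333° lon × 0.0416667° lat.
west 21.5833° E, east 21.6667° E.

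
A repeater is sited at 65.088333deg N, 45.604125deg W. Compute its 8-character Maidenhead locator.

GP75ec71

Shift to the Maidenhead origin (180°W, 90°S): lon 134.39587, lat 155.08833.
Field: lon ⌊134.39587/20⌋ = 6 → G; lat ⌊155.08833/10⌋ = 15 → P.
Square: lon ⌊14.39587/2⌋ = 7; lat ⌊5.08833/1⌋ = 5.
Subsquare: lon ⌊0.39587/0.0833333⌋ = 4 → e; lat ⌊0.08833/0.0416667⌋ = 2 → c.
Extended square: lon ⌊0.06254/0.00833333⌋ = 7; lat ⌊0.00500/0.00416667⌋ = 1.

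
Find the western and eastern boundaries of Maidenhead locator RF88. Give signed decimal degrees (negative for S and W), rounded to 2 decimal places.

176.00, 178.00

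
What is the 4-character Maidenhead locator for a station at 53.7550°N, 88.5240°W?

EO53

Add 180° to longitude and 90° to latitude: 91.48, 143.75.
Field: 91.48/20 → 4 → E, 143.75/10 → 14 → O; chars EO.
Square: 11.48/2 → 5, 3.75/1 → 3; chars 53.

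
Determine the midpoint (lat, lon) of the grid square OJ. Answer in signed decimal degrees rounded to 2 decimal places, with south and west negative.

5.00, 110.00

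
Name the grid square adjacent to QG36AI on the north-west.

Longitude subsquare a = 0; −1 → -1, wraps to 23 = x, carry into square.
Longitude square 3; −1 → 2.
Latitude subsquare i = 8; +1 → 9 = j.

QG26xj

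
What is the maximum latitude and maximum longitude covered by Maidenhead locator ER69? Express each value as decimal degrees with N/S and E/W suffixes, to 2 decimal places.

90.00° N, 86.00° W

Field E=4, R=17: +4·20° lon, +17·10° lat → SW at lon -100°, lat 80°.
Square 6, 9: +6·2° lon, +9·1° lat → SW at lon -88°, lat 89°.
Cell spans 2° lon × 1° lat. NE corner is SW corner plus one full cell.
latitude 90.00° N, longitude 86.00° W.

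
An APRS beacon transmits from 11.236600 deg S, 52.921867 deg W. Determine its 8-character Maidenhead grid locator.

Offset from 180°W / 90°S: lon 127.07813°, lat 78.76340°.
Field (20°×10°, letters A–R): lon ⌊127.07813/20⌋ = 6 → G; lat ⌊78.76340/10⌋ = 7 → H.
Square (2°×1°, digits 0–9): lon ⌊7.07813/2⌋ = 3; lat ⌊8.76340/1⌋ = 8.
Subsquare (5′×2.5′, letters a–x): lon ⌊1.07813/0.0833333⌋ = 12 → m; lat ⌊0.76340/0.0416667⌋ = 18 → s.
Extended square (30″×15″, digits 0–9): lon ⌊0.07813/0.00833333⌋ = 9; lat ⌊0.01340/0.00416667⌋ = 3.

GH38ms93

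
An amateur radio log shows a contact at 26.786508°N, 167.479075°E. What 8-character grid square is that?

RL36rs78

Shift to the Maidenhead origin (180°W, 90°S): lon 347.47907, lat 116.78651.
Field: lon ⌊347.47907/20⌋ = 17 → R; lat ⌊116.78651/10⌋ = 11 → L.
Square: lon ⌊7.47907/2⌋ = 3; lat ⌊6.78651/1⌋ = 6.
Subsquare: lon ⌊1.47907/0.0833333⌋ = 17 → r; lat ⌊0.78651/0.0416667⌋ = 18 → s.
Extended square: lon ⌊0.06241/0.00833333⌋ = 7; lat ⌊0.03651/0.00416667⌋ = 8.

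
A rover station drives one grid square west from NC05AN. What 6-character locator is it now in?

Longitude subsquare a = 0; −1 → -1, wraps to 23 = x, carry into square.
Longitude square 0; −1 → -1, wraps to 9, carry into field.
Longitude field N = 13; −1 → 12 = M.
The latitude characters are unchanged.

MC95xn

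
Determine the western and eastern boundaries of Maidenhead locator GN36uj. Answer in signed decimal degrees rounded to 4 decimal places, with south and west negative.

-52.3333, -52.2500

Field G=6, N=13: +6·20° lon, +13·10° lat → SW at lon -60°, lat 40°.
Square 3, 6: +3·2° lon, +6·1° lat → SW at lon -54°, lat 46°.
Subsquare u=20, j=9: +20·0.0833333° lon, +9·0.0416667° lat → SW at lon -52.3333°, lat 46.375°.
Cell spans 0.0833333° lon × 0.0416667° lat.
west -52.3333, east -52.2500.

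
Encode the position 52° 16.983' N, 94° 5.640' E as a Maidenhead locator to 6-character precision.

NO72bg

Shift to the Maidenhead origin (180°W, 90°S): lon 274.0940, lat 142.2831.
Field: lon ⌊274.0940/20⌋ = 13 → N; lat ⌊142.2831/10⌋ = 14 → O.
Square: lon ⌊14.0940/2⌋ = 7; lat ⌊2.2831/1⌋ = 2.
Subsquare: lon ⌊0.0940/0.0833333⌋ = 1 → b; lat ⌊0.2831/0.0416667⌋ = 6 → g.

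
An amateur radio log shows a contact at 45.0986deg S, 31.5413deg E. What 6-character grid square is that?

KE54sv

Offset from 180°W / 90°S: lon 211.5413°, lat 44.9014°.
Field: lon ⌊211.5413/20⌋ = 10 → K; lat ⌊44.9014/10⌋ = 4 → E.
Square: lon ⌊11.5413/2⌋ = 5; lat ⌊4.9014/1⌋ = 4.
Subsquare: lon ⌊1.5413/0.0833333⌋ = 18 → s; lat ⌊0.9014/0.0416667⌋ = 21 → v.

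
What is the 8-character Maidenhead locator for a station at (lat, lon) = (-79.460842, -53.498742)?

GB30gm09

Add 180° to longitude and 90° to latitude: 126.50126, 10.53916.
Field: lon ⌊126.50126/20⌋ = 6 → G; lat ⌊10.53916/10⌋ = 1 → B.
Square: lon ⌊6.50126/2⌋ = 3; lat ⌊0.53916/1⌋ = 0.
Subsquare: lon ⌊0.50126/0.0833333⌋ = 6 → g; lat ⌊0.53916/0.0416667⌋ = 12 → m.
Extended square: lon ⌊0.00126/0.00833333⌋ = 0; lat ⌊0.03916/0.00416667⌋ = 9.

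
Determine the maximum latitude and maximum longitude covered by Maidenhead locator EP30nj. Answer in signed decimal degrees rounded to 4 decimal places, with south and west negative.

60.4167, -92.8333

Field E=4, P=15: +4·20° lon, +15·10° lat → SW at lon -100°, lat 60°.
Square 3, 0: +3·2° lon, +0·1° lat → SW at lon -94°, lat 60°.
Subsquare n=13, j=9: +13·0.0833333° lon, +9·0.0416667° lat → SW at lon -92.9167°, lat 60.375°.
Cell spans 0.0833333° lon × 0.0416667° lat. NE corner is SW corner plus one full cell.
latitude 60.4167, longitude -92.8333.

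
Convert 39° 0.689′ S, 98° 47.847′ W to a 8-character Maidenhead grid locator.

Shift to the Maidenhead origin (180°W, 90°S): lon 81.20255, lat 50.98852.
Field: lon ⌊81.20255/20⌋ = 4 → E; lat ⌊50.98852/10⌋ = 5 → F.
Square: lon ⌊1.20255/2⌋ = 0; lat ⌊0.98852/1⌋ = 0.
Subsquare: lon ⌊1.20255/0.0833333⌋ = 14 → o; lat ⌊0.98852/0.0416667⌋ = 23 → x.
Extended square: lon ⌊0.03588/0.00833333⌋ = 4; lat ⌊0.03018/0.00416667⌋ = 7.

EF00ox47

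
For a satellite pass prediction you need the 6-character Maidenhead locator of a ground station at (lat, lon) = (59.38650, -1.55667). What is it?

IO99fj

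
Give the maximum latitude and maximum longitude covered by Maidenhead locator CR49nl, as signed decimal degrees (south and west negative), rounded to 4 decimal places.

Field C=2, R=17: +2·20° lon, +17·10° lat → SW at lon -140°, lat 80°.
Square 4, 9: +4·2° lon, +9·1° lat → SW at lon -132°, lat 89°.
Subsquare n=13, l=11: +13·0.0833333° lon, +11·0.0416667° lat → SW at lon -130.917°, lat 89.4583°.
Cell spans 0.0833333° lon × 0.0416667° lat. NE corner is SW corner plus one full cell.
latitude 89.5000, longitude -130.8333.

89.5000, -130.8333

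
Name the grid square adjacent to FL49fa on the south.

Latitude subsquare a = 0; −1 → -1, wraps to 23 = x, carry into square.
Latitude square 9; −1 → 8.
The longitude characters are unchanged.

FL48fx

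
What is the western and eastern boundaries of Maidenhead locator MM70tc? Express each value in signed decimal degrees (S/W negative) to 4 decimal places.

75.5833, 75.6667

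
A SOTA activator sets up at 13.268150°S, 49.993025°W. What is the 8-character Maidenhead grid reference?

GH56ar05

Shift to the Maidenhead origin (180°W, 90°S): lon 130.00698, lat 76.73185.
Field: 130.00698/20 → 6 → G, 76.73185/10 → 7 → H; chars GH.
Square: 10.00698/2 → 5, 6.73185/1 → 6; chars 56.
Subsquare: 0.00698/0.0833333 → 0 → a, 0.73185/0.0416667 → 17 → r; chars ar.
Extended square: 0.00698/0.00833333 → 0, 0.02352/0.00416667 → 5; chars 05.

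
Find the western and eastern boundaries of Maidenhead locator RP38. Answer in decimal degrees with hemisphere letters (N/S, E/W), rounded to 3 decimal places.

166.000° E, 168.000° E

Field R=17, P=15: +17·20° lon, +15·10° lat → SW at lon 160°, lat 60°.
Square 3, 8: +3·2° lon, +8·1° lat → SW at lon 166°, lat 68°.
Cell spans 2° lon × 1° lat.
west 166.000° E, east 168.000° E.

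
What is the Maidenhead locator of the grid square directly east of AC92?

BC02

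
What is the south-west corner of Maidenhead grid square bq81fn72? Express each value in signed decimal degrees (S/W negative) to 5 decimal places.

Field B=1, Q=16: +1·20° lon, +16·10° lat → SW at lon -160°, lat 70°.
Square 8, 1: +8·2° lon, +1·1° lat → SW at lon -144°, lat 71°.
Subsquare f=5, n=13: +5·0.0833333° lon, +13·0.0416667° lat → SW at lon -143.583°, lat 71.5417°.
Extended square 7, 2: +7·0.00833333° lon, +2·0.00416667° lat → SW at lon -143.525°, lat 71.55°.
latitude 71.55000, longitude -143.52500.

71.55000, -143.52500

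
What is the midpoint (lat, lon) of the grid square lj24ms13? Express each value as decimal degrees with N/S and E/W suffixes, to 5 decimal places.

Field L=11, J=9: +11·20° lon, +9·10° lat → SW at lon 40°, lat 0°.
Square 2, 4: +2·2° lon, +4·1° lat → SW at lon 44°, lat 4°.
Subsquare m=12, s=18: +12·0.0833333° lon, +18·0.0416667° lat → SW at lon 45°, lat 4.75°.
Extended square 1, 3: +1·0.00833333° lon, +3·0.00416667° lat → SW at lon 45.0083°, lat 4.7625°.
Cell spans 0.00833333° lon × 0.00416667° lat. Centre is SW corner plus half of each.
latitude 4.76458° N, longitude 45.01250° E.

4.76458° N, 45.01250° E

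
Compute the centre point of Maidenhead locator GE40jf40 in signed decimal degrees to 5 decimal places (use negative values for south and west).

Field G=6, E=4: +6·20° lon, +4·10° lat → SW at lon -60°, lat -50°.
Square 4, 0: +4·2° lon, +0·1° lat → SW at lon -52°, lat -50°.
Subsquare j=9, f=5: +9·0.0833333° lon, +5·0.0416667° lat → SW at lon -51.25°, lat -49.7917°.
Extended square 4, 0: +4·0.00833333° lon, +0·0.00416667° lat → SW at lon -51.2167°, lat -49.7917°.
Cell spans 0.00833333° lon × 0.00416667° lat. Centre is SW corner plus half of each.
latitude -49.78958, longitude -51.21250.

-49.78958, -51.21250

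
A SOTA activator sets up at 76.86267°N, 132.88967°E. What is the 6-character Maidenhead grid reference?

PQ66ku

Add 180° to longitude and 90° to latitude: 312.8897, 166.8627.
Field: 312.8897/20 → 15 → P, 166.8627/10 → 16 → Q; chars PQ.
Square: 12.8897/2 → 6, 6.8627/1 → 6; chars 66.
Subsquare: 0.8897/0.0833333 → 10 → k, 0.8627/0.0416667 → 20 → u; chars ku.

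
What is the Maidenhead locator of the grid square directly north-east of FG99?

GH00

Longitude square 9; +1 → 10, wraps to 0, carry into field.
Longitude field F = 5; +1 → 6 = G.
Latitude square 9; +1 → 10, wraps to 0, carry into field.
Latitude field G = 6; +1 → 7 = H.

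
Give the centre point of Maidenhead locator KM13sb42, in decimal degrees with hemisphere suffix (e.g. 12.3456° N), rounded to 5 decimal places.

Field K=10, M=12: +10·20° lon, +12·10° lat → SW at lon 20°, lat 30°.
Square 1, 3: +1·2° lon, +3·1° lat → SW at lon 22°, lat 33°.
Subsquare s=18, b=1: +18·0.0833333° lon, +1·0.0416667° lat → SW at lon 23.5°, lat 33.0417°.
Extended square 4, 2: +4·0.00833333° lon, +2·0.00416667° lat → SW at lon 23.5333°, lat 33.05°.
Cell spans 0.00833333° lon × 0.00416667° lat. Centre is SW corner plus half of each.
latitude 33.05208° N, longitude 23.53750° E.

33.05208° N, 23.53750° E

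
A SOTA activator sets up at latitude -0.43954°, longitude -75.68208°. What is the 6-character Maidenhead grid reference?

FI29dn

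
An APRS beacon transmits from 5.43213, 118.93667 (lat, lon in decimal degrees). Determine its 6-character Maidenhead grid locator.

OJ95lk

Offset from 180°W / 90°S: lon 298.9367°, lat 95.4321°.
Field: 298.9367/20 → 14 → O, 95.4321/10 → 9 → J; chars OJ.
Square: 18.9367/2 → 9, 5.4321/1 → 5; chars 95.
Subsquare: 0.9367/0.0833333 → 11 → l, 0.4321/0.0416667 → 10 → k; chars lk.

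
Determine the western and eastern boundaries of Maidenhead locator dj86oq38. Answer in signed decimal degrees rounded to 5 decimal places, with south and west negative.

-102.80833, -102.80000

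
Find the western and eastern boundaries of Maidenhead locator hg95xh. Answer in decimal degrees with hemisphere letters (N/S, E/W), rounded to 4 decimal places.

Field H=7, G=6: +7·20° lon, +6·10° lat → SW at lon -40°, lat -30°.
Square 9, 5: +9·2° lon, +5·1° lat → SW at lon -22°, lat -25°.
Subsquare x=23, h=7: +23·0.0833333° lon, +7·0.0416667° lat → SW at lon -20.0833°, lat -24.7083°.
Cell spans 0.0833333° lon × 0.0416667° lat.
west 20.0833° W, east 20.0000° W.

20.0833° W, 20.0000° W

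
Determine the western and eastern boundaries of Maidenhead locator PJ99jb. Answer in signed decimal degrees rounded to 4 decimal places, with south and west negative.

138.7500, 138.8333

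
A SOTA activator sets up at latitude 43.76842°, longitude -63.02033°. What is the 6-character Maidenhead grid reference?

FN83ls

Shift to the Maidenhead origin (180°W, 90°S): lon 116.9797, lat 133.7684.
Field: 116.9797/20 → 5 → F, 133.7684/10 → 13 → N; chars FN.
Square: 16.9797/2 → 8, 3.7684/1 → 3; chars 83.
Subsquare: 0.9797/0.0833333 → 11 → l, 0.7684/0.0416667 → 18 → s; chars ls.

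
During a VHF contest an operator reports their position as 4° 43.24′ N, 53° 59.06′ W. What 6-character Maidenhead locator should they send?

GJ34ar

Shift to the Maidenhead origin (180°W, 90°S): lon 126.0157, lat 94.7207.
Field (20°×10°, letters A–R): 126.0157/20 → 6 → G, 94.7207/10 → 9 → J; chars GJ.
Square (2°×1°, digits 0–9): 6.0157/2 → 3, 4.7207/1 → 4; chars 34.
Subsquare (5′×2.5′, letters a–x): 0.0157/0.0833333 → 0 → a, 0.7207/0.0416667 → 17 → r; chars ar.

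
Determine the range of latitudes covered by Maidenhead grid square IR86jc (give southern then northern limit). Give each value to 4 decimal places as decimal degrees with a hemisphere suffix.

86.0833° N, 86.1250° N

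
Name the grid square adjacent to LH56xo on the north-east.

Longitude subsquare x = 23; +1 → 24, wraps to 0 = a, carry into square.
Longitude square 5; +1 → 6.
Latitude subsquare o = 14; +1 → 15 = p.

LH66ap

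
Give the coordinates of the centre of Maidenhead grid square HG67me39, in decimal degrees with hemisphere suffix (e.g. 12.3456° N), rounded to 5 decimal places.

22.79375° S, 26.97083° W

Field H=7, G=6: +7·20° lon, +6·10° lat → SW at lon -40°, lat -30°.
Square 6, 7: +6·2° lon, +7·1° lat → SW at lon -28°, lat -23°.
Subsquare m=12, e=4: +12·0.0833333° lon, +4·0.0416667° lat → SW at lon -27°, lat -22.8333°.
Extended square 3, 9: +3·0.00833333° lon, +9·0.00416667° lat → SW at lon -26.975°, lat -22.7958°.
Cell spans 0.00833333° lon × 0.00416667° lat. Centre is SW corner plus half of each.
latitude 22.79375° S, longitude 26.97083° W.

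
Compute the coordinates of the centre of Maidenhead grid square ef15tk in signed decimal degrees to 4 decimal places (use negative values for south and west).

Field E=4, F=5: +4·20° lon, +5·10° lat → SW at lon -100°, lat -40°.
Square 1, 5: +1·2° lon, +5·1° lat → SW at lon -98°, lat -35°.
Subsquare t=19, k=10: +19·0.0833333° lon, +10·0.0416667° lat → SW at lon -96.4167°, lat -34.5833°.
Cell spans 0.0833333° lon × 0.0416667° lat. Centre is SW corner plus half of each.
latitude -34.5625, longitude -96.3750.

-34.5625, -96.3750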